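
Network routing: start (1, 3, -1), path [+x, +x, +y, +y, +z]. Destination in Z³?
(3, 5, 0)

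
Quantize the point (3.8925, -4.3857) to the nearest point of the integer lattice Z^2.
(4, -4)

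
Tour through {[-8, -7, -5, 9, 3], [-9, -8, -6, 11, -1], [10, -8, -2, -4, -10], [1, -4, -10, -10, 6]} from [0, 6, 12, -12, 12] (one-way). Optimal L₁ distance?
136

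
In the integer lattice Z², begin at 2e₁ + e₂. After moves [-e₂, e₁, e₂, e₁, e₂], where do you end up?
(4, 2)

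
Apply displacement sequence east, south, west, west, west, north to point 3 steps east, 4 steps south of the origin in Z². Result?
(1, -4)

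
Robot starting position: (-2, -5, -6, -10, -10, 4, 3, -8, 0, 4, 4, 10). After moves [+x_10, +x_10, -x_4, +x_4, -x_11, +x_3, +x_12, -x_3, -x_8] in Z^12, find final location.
(-2, -5, -6, -10, -10, 4, 3, -9, 0, 6, 3, 11)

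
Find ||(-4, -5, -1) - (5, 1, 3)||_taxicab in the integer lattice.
19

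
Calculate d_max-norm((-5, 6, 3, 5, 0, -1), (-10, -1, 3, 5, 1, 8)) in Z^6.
9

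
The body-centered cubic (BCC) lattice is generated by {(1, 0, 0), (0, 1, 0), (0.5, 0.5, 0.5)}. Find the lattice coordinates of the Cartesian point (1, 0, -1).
2b₁ + b₂ - 2b₃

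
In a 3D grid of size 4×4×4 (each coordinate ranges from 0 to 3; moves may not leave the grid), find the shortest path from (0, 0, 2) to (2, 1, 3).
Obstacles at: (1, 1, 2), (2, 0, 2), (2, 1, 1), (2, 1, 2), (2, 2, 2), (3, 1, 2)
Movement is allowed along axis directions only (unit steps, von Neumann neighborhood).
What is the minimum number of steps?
4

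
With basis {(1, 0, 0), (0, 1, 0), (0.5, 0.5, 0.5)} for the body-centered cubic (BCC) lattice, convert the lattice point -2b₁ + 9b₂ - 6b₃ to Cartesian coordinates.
(-5, 6, -3)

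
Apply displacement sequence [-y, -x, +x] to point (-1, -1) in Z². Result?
(-1, -2)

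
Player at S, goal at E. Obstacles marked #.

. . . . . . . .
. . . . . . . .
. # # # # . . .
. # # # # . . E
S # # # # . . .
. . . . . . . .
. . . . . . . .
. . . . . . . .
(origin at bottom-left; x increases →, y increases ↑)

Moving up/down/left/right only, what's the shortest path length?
10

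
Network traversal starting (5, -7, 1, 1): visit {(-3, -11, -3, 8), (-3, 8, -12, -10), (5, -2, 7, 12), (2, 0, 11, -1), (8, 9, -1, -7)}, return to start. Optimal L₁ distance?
172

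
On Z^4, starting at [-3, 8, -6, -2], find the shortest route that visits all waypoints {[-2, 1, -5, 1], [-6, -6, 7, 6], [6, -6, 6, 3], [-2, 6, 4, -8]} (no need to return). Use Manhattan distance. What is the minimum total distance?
84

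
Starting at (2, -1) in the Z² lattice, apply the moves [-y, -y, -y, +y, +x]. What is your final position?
(3, -3)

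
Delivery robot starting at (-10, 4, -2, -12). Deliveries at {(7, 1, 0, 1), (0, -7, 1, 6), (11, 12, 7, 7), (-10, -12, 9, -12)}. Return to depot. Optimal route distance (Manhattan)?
168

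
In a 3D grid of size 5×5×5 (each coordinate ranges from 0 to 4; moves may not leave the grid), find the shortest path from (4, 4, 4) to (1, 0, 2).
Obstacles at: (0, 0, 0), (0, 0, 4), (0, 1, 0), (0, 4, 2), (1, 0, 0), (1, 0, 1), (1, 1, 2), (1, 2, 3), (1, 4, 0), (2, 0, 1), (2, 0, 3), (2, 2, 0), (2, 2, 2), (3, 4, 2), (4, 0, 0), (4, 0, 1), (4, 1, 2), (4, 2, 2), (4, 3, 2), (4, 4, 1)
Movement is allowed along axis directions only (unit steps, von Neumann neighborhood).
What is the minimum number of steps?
9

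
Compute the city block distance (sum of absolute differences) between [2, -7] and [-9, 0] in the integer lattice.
18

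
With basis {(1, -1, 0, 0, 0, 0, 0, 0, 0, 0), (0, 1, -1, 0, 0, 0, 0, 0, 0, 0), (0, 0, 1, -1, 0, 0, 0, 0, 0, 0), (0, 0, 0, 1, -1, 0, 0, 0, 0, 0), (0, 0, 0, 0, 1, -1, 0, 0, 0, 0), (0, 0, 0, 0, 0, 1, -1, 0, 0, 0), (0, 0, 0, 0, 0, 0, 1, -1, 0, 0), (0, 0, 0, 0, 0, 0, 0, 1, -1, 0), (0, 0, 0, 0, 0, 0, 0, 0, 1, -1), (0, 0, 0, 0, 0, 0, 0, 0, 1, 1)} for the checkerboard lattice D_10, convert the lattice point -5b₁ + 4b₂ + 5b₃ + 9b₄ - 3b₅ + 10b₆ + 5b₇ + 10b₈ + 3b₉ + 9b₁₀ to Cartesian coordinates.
(-5, 9, 1, 4, -12, 13, -5, 5, 2, 6)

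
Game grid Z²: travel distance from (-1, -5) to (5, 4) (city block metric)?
15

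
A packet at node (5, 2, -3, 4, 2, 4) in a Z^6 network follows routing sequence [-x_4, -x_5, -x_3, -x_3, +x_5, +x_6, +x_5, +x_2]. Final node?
(5, 3, -5, 3, 3, 5)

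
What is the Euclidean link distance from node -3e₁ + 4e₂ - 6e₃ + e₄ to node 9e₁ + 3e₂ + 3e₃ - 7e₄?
17.0294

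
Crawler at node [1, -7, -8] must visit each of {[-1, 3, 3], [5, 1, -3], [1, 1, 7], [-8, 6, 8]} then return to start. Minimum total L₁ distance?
84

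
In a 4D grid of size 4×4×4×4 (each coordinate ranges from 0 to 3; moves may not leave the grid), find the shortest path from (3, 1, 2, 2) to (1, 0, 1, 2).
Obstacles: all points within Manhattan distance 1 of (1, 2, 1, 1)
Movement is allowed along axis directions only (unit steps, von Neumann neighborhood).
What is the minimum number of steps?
4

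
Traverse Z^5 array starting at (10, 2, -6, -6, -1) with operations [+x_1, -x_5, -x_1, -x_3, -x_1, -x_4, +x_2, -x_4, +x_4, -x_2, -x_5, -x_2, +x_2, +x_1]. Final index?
(10, 2, -7, -7, -3)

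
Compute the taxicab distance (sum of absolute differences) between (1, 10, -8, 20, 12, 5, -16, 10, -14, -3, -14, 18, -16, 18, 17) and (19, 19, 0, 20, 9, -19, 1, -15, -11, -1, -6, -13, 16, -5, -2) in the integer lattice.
222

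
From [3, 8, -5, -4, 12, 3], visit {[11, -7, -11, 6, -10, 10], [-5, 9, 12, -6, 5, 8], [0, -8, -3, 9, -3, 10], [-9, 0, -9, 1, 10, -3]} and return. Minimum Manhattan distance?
236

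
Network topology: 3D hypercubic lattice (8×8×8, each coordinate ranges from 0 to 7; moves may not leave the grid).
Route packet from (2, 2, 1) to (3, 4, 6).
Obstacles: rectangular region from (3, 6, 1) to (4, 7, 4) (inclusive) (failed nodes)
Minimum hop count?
8
(one shortest path: (2, 2, 1) → (3, 2, 1) → (3, 3, 1) → (3, 4, 1) → (3, 4, 2) → (3, 4, 3) → (3, 4, 4) → (3, 4, 5) → (3, 4, 6))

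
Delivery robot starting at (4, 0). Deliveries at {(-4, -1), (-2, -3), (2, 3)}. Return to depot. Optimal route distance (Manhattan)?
28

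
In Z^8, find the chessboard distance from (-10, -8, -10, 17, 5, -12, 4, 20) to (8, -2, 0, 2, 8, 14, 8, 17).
26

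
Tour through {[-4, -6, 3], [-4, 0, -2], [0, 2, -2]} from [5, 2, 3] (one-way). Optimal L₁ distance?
27
(one optimal route: (5, 2, 3) → (0, 2, -2) → (-4, 0, -2) → (-4, -6, 3))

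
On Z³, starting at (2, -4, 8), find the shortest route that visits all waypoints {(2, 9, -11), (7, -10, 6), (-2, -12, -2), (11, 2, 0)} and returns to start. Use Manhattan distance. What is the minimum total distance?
116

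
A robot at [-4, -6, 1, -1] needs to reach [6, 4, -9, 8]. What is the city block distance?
39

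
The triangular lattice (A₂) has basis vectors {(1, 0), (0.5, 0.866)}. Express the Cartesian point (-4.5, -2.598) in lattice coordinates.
-3b₁ - 3b₂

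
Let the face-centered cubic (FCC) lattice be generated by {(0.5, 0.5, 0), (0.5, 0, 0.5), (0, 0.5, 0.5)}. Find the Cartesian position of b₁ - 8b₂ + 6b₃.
(-3.5, 3.5, -1)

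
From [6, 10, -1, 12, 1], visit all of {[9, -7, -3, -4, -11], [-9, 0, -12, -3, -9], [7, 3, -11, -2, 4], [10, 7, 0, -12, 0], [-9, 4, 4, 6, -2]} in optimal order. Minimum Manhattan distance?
174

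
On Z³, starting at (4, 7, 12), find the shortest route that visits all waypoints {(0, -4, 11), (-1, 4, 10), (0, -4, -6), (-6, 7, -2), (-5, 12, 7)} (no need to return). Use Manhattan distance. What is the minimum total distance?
73
(one optimal route: (4, 7, 12) → (-1, 4, 10) → (0, -4, 11) → (0, -4, -6) → (-6, 7, -2) → (-5, 12, 7))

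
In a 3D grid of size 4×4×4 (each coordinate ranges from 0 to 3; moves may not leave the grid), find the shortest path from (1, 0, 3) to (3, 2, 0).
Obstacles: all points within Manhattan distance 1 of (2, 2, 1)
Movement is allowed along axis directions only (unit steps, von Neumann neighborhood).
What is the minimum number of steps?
7
(one shortest path: (1, 0, 3) → (2, 0, 3) → (3, 0, 3) → (3, 1, 3) → (3, 1, 2) → (3, 1, 1) → (3, 1, 0) → (3, 2, 0))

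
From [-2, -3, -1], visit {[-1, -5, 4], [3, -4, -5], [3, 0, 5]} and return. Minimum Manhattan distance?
42
(one optimal route: (-2, -3, -1) → (-1, -5, 4) → (3, 0, 5) → (3, -4, -5) → (-2, -3, -1))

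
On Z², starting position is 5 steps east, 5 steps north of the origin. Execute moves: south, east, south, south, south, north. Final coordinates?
(6, 2)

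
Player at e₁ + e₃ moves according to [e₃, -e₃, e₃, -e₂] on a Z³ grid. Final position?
(1, -1, 2)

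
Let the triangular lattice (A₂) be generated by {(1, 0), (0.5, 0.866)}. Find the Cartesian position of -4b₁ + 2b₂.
(-3, 1.732)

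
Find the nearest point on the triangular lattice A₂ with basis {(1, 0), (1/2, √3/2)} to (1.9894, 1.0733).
(1.5, 0.866)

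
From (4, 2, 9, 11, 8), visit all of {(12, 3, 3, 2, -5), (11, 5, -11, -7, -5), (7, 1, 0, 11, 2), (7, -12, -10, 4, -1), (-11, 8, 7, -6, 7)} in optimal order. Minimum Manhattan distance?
167
(one optimal route: (4, 2, 9, 11, 8) → (7, 1, 0, 11, 2) → (7, -12, -10, 4, -1) → (11, 5, -11, -7, -5) → (12, 3, 3, 2, -5) → (-11, 8, 7, -6, 7))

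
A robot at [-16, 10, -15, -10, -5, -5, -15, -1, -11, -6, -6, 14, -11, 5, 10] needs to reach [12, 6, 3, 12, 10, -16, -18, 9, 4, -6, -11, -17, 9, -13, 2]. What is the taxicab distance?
208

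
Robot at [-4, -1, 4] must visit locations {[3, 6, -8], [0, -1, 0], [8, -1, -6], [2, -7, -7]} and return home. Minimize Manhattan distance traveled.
74
(one optimal route: (-4, -1, 4) → (0, -1, 0) → (8, -1, -6) → (3, 6, -8) → (2, -7, -7) → (-4, -1, 4))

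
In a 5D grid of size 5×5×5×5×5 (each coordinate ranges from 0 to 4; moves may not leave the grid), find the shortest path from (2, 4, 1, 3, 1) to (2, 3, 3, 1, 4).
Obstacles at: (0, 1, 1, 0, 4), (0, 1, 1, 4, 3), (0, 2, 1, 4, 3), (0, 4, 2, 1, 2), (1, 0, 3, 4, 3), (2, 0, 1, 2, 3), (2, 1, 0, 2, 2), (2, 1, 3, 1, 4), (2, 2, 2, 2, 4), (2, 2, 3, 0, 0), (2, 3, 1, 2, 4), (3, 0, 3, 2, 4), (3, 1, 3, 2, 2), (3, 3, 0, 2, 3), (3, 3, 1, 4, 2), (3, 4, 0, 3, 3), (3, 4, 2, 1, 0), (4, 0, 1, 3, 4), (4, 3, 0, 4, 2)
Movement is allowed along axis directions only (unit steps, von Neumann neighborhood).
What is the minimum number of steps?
8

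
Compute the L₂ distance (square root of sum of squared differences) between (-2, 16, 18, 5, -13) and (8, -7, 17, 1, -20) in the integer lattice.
26.3629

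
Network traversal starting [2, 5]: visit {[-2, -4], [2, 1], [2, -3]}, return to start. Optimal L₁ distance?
26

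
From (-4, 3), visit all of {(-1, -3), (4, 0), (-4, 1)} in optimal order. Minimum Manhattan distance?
17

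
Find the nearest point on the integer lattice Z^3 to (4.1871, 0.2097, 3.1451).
(4, 0, 3)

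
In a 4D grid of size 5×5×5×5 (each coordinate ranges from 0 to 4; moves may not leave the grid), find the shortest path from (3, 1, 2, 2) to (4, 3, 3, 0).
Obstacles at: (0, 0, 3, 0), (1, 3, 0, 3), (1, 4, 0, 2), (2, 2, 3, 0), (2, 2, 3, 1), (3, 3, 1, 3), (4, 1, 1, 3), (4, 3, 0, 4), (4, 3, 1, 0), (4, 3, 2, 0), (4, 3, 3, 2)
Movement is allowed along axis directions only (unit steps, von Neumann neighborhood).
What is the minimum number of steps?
6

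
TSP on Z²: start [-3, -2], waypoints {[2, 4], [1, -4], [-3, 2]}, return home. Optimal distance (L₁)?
26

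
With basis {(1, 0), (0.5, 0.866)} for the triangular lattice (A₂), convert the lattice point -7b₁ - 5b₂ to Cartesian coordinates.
(-9.5, -4.33)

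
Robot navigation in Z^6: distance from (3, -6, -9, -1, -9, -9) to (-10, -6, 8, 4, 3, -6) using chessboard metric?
17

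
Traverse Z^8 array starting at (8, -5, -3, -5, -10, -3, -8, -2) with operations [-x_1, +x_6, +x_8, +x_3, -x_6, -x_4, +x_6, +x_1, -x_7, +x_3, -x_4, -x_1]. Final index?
(7, -5, -1, -7, -10, -2, -9, -1)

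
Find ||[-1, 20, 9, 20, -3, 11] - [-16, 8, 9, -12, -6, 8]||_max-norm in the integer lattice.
32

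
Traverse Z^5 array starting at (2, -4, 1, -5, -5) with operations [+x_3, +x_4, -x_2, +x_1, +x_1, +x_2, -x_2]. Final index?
(4, -5, 2, -4, -5)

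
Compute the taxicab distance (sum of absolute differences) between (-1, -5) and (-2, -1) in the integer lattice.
5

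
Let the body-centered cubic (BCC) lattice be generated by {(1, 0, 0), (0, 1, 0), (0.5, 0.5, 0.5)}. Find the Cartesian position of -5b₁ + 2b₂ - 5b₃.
(-7.5, -0.5, -2.5)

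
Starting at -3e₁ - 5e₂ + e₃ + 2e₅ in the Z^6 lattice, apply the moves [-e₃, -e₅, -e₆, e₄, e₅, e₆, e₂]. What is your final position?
(-3, -4, 0, 1, 2, 0)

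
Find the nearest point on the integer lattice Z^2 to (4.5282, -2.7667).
(5, -3)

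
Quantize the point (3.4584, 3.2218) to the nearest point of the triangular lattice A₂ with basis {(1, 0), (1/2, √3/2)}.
(3, 3.464)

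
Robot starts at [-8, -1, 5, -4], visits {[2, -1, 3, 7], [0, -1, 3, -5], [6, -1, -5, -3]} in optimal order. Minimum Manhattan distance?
47
(one optimal route: (-8, -1, 5, -4) → (0, -1, 3, -5) → (2, -1, 3, 7) → (6, -1, -5, -3))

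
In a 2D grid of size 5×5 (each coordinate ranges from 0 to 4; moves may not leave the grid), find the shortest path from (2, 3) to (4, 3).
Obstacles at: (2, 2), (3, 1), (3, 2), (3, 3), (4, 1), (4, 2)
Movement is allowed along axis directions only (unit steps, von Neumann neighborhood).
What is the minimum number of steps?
4
(one shortest path: (2, 3) → (2, 4) → (3, 4) → (4, 4) → (4, 3))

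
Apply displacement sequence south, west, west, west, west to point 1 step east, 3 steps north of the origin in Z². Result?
(-3, 2)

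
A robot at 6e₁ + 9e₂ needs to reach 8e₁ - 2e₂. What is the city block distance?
13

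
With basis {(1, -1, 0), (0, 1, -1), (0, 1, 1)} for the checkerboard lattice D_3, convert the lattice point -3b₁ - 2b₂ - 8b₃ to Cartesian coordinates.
(-3, -7, -6)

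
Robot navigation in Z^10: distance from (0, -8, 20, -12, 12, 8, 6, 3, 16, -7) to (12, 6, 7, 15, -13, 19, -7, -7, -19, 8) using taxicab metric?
175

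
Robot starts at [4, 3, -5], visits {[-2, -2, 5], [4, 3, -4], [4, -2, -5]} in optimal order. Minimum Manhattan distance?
23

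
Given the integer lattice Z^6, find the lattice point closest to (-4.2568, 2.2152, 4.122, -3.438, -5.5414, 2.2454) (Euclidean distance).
(-4, 2, 4, -3, -6, 2)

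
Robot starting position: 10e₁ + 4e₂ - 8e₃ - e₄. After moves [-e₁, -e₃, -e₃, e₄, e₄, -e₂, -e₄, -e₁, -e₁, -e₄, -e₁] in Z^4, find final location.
(6, 3, -10, -1)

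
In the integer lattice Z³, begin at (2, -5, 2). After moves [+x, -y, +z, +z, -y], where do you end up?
(3, -7, 4)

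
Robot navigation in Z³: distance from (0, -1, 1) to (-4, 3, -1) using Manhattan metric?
10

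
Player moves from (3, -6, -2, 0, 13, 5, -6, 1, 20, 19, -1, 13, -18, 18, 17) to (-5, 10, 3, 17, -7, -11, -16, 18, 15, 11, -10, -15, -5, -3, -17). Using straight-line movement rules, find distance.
66.325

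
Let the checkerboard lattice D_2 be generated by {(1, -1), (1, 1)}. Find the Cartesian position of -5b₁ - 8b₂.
(-13, -3)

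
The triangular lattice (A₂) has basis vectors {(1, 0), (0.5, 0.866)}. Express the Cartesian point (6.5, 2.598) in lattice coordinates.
5b₁ + 3b₂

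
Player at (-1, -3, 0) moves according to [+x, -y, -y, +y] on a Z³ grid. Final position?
(0, -4, 0)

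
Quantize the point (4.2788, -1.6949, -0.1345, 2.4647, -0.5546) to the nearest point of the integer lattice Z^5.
(4, -2, 0, 2, -1)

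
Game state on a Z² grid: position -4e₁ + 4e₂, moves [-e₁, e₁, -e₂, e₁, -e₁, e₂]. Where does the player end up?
(-4, 4)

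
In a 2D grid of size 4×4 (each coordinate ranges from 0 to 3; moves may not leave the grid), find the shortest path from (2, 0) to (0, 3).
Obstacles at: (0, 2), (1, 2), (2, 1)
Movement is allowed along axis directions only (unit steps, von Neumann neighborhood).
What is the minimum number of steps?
7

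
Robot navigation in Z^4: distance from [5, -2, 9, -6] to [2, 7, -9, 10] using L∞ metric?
18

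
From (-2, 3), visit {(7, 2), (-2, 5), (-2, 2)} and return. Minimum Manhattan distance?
24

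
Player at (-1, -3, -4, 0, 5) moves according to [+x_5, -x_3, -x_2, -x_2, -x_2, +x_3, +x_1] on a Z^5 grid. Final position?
(0, -6, -4, 0, 6)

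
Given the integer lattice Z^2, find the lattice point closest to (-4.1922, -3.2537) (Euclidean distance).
(-4, -3)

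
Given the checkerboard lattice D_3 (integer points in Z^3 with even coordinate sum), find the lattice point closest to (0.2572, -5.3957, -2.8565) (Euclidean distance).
(0, -5, -3)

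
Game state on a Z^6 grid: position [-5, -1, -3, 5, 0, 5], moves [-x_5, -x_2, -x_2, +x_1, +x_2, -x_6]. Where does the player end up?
(-4, -2, -3, 5, -1, 4)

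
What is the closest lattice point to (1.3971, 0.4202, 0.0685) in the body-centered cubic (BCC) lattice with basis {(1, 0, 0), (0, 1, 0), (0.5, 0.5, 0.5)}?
(1.5, 0.5, 0.5)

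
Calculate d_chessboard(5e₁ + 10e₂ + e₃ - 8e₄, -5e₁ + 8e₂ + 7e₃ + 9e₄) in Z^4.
17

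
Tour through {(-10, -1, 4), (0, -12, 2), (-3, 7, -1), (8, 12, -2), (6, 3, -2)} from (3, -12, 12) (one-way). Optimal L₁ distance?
81
(one optimal route: (3, -12, 12) → (0, -12, 2) → (-10, -1, 4) → (-3, 7, -1) → (6, 3, -2) → (8, 12, -2))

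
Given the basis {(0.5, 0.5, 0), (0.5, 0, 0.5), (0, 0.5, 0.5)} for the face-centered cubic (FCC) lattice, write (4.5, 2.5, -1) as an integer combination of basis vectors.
8b₁ + b₂ - 3b₃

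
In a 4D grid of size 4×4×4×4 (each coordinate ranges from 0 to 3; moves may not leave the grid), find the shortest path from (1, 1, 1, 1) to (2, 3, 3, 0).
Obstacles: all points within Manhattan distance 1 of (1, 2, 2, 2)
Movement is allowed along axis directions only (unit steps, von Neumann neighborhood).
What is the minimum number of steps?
6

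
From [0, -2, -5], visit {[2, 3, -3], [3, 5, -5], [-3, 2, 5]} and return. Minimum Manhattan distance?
46
(one optimal route: (0, -2, -5) → (3, 5, -5) → (2, 3, -3) → (-3, 2, 5) → (0, -2, -5))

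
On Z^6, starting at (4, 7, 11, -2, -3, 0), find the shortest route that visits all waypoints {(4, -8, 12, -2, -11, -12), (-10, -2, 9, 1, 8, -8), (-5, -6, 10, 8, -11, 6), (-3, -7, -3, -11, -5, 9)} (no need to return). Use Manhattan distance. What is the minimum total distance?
179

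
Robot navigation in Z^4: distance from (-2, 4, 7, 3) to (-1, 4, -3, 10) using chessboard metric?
10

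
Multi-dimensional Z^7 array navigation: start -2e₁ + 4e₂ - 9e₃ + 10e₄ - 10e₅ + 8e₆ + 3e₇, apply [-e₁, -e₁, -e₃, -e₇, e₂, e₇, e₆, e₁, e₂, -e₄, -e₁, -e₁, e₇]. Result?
(-5, 6, -10, 9, -10, 9, 4)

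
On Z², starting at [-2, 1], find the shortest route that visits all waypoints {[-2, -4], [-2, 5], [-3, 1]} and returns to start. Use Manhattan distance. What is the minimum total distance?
20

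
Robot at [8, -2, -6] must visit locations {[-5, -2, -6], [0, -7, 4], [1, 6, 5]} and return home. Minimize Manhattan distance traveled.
74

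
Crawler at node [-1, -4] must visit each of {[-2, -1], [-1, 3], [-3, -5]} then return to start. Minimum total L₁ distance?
20
(one optimal route: (-1, -4) → (-1, 3) → (-2, -1) → (-3, -5) → (-1, -4))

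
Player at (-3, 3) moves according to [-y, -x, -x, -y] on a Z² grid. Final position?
(-5, 1)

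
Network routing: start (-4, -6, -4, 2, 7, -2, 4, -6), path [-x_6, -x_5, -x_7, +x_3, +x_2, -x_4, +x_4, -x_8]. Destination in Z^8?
(-4, -5, -3, 2, 6, -3, 3, -7)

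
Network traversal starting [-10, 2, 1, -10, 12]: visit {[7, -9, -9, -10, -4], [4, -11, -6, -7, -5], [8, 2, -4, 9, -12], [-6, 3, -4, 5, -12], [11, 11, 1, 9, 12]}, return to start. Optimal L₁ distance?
220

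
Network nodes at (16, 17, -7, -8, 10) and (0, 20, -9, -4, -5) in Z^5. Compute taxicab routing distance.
40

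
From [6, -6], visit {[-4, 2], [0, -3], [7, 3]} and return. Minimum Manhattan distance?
40
(one optimal route: (6, -6) → (0, -3) → (-4, 2) → (7, 3) → (6, -6))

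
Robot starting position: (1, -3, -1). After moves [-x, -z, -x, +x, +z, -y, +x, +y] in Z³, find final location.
(1, -3, -1)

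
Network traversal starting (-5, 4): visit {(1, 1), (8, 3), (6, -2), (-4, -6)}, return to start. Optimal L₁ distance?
50
(one optimal route: (-5, 4) → (1, 1) → (8, 3) → (6, -2) → (-4, -6) → (-5, 4))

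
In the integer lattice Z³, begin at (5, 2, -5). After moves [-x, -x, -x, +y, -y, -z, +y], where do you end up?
(2, 3, -6)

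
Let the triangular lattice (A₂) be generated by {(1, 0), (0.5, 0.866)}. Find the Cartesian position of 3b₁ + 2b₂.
(4, 1.732)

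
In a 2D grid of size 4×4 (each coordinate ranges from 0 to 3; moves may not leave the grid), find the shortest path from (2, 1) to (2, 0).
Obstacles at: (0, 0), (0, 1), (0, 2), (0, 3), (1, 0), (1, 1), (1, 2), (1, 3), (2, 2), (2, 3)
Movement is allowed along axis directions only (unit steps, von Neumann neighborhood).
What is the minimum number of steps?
1
(one shortest path: (2, 1) → (2, 0))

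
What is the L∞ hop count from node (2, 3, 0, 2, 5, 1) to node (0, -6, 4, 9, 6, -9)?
10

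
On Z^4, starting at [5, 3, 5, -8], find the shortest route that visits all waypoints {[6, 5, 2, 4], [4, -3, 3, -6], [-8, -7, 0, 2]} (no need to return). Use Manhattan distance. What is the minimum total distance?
62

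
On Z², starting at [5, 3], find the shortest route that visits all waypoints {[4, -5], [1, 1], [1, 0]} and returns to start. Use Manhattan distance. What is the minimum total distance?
24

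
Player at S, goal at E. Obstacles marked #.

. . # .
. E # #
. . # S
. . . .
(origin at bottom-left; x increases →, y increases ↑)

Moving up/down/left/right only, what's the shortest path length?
5
(one shortest path: (3, 1) → (3, 0) → (2, 0) → (1, 0) → (1, 1) → (1, 2))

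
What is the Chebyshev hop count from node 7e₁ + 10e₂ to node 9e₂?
7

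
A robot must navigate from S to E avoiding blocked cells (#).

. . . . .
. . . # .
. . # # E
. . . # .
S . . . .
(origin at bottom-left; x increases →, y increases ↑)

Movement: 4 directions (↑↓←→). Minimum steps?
6
(one shortest path: (0, 0) → (1, 0) → (2, 0) → (3, 0) → (4, 0) → (4, 1) → (4, 2))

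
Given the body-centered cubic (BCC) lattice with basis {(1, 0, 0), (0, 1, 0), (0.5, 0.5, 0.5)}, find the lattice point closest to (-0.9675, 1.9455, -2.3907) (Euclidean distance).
(-1, 2, -2)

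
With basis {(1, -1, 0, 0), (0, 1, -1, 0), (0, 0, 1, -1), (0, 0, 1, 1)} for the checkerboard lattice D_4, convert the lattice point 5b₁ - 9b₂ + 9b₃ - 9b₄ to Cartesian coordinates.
(5, -14, 9, -18)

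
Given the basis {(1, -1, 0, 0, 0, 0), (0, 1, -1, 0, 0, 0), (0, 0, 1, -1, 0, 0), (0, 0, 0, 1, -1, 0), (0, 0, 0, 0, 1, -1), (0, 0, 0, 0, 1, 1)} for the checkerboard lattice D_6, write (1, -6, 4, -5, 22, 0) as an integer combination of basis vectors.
b₁ - 5b₂ - b₃ - 6b₄ + 8b₅ + 8b₆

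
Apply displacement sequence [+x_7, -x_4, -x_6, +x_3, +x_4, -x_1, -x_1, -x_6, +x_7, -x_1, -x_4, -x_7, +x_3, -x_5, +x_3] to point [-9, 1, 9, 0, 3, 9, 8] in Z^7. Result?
(-12, 1, 12, -1, 2, 7, 9)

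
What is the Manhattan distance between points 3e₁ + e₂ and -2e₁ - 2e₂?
8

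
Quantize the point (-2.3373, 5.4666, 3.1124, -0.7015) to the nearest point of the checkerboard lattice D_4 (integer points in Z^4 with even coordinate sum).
(-2, 6, 3, -1)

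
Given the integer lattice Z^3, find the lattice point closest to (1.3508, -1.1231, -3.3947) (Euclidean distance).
(1, -1, -3)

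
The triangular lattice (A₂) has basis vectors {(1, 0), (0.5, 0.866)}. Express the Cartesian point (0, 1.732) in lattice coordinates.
-b₁ + 2b₂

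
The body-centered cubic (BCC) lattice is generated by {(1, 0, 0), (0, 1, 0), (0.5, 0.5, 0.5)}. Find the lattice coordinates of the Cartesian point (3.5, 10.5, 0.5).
3b₁ + 10b₂ + b₃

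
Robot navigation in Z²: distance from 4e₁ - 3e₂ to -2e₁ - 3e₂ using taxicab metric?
6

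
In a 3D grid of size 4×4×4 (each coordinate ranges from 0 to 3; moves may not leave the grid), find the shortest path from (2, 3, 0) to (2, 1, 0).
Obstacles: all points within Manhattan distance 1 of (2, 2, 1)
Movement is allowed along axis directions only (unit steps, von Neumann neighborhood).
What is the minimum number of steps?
4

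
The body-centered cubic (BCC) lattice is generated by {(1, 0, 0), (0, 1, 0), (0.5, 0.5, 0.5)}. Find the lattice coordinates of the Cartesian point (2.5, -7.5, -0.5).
3b₁ - 7b₂ - b₃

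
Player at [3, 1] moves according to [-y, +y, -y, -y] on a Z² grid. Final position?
(3, -1)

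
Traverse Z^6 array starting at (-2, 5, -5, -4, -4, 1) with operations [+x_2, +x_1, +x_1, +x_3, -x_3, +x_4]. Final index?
(0, 6, -5, -3, -4, 1)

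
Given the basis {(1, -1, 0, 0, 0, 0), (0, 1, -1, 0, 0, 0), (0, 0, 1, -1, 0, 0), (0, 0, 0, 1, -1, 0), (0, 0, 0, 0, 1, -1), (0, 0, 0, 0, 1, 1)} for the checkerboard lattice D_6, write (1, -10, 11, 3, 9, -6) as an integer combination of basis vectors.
b₁ - 9b₂ + 2b₃ + 5b₄ + 10b₅ + 4b₆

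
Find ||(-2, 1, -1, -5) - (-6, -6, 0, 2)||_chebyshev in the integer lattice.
7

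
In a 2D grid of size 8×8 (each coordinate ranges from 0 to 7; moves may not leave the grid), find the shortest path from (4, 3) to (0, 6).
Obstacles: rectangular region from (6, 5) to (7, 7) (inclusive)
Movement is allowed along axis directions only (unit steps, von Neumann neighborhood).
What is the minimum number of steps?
7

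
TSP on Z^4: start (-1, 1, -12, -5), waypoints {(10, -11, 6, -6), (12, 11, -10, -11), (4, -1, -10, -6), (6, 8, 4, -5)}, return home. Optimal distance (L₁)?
128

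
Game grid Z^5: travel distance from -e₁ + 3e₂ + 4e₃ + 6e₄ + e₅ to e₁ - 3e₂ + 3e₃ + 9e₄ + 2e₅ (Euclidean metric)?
7.14143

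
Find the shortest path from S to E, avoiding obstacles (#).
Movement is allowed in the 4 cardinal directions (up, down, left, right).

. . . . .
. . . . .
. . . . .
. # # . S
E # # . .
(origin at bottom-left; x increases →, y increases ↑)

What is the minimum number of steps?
7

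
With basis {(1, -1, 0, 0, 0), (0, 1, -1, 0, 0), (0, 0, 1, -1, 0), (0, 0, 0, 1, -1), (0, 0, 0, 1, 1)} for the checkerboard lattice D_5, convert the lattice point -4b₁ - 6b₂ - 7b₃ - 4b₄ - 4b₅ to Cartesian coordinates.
(-4, -2, -1, -1, 0)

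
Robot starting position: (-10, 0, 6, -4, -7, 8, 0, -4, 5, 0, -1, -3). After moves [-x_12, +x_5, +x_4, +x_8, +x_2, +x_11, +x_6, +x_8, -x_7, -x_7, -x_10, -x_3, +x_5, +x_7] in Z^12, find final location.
(-10, 1, 5, -3, -5, 9, -1, -2, 5, -1, 0, -4)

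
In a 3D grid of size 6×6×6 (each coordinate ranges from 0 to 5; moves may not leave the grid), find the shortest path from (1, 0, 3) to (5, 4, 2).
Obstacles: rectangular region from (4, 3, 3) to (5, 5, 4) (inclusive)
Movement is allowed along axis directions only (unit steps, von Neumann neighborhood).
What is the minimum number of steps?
9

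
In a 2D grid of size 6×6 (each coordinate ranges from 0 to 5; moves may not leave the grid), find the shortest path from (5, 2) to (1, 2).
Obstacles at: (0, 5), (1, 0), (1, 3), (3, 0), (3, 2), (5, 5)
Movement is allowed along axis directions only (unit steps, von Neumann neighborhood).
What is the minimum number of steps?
6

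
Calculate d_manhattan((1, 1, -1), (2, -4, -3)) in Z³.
8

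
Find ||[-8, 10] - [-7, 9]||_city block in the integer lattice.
2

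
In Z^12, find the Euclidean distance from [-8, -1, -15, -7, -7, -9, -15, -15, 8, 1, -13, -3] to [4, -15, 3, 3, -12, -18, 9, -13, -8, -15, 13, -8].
51.6043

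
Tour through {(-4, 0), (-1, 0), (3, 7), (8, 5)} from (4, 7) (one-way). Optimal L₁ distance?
25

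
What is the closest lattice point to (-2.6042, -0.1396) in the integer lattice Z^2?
(-3, 0)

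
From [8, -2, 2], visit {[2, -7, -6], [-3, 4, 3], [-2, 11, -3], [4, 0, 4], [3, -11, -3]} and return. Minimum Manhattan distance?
86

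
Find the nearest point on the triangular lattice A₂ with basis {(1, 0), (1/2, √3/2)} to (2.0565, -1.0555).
(2.5, -0.866)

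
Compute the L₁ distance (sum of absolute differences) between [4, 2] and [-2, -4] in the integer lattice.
12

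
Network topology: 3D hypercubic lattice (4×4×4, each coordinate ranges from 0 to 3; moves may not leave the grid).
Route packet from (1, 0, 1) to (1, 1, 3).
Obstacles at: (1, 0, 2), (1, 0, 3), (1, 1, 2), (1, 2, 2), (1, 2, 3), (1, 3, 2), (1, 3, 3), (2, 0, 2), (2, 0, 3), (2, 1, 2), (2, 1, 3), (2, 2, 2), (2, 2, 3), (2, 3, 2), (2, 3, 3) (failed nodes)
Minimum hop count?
5
(one shortest path: (1, 0, 1) → (0, 0, 1) → (0, 1, 1) → (0, 1, 2) → (0, 1, 3) → (1, 1, 3))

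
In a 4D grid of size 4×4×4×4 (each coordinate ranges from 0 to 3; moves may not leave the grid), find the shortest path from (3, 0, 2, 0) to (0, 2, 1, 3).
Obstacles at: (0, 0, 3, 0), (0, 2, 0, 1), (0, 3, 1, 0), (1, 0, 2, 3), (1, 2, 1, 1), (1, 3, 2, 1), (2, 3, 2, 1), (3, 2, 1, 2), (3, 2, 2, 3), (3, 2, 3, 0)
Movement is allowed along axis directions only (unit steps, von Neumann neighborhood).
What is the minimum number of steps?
9
(one shortest path: (3, 0, 2, 0) → (2, 0, 2, 0) → (1, 0, 2, 0) → (0, 0, 2, 0) → (0, 1, 2, 0) → (0, 2, 2, 0) → (0, 2, 1, 0) → (0, 2, 1, 1) → (0, 2, 1, 2) → (0, 2, 1, 3))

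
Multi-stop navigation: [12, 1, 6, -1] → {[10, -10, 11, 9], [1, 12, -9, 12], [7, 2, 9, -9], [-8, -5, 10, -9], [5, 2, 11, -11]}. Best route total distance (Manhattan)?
142
(one optimal route: (12, 1, 6, -1) → (7, 2, 9, -9) → (5, 2, 11, -11) → (-8, -5, 10, -9) → (10, -10, 11, 9) → (1, 12, -9, 12))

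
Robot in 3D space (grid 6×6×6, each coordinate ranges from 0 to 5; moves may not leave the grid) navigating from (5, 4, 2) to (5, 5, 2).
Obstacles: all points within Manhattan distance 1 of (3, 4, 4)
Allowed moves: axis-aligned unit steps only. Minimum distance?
1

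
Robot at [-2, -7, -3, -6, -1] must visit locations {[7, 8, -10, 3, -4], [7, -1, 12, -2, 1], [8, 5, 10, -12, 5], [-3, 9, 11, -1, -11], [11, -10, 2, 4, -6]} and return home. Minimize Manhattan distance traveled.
218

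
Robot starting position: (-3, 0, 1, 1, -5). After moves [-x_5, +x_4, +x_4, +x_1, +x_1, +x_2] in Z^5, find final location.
(-1, 1, 1, 3, -6)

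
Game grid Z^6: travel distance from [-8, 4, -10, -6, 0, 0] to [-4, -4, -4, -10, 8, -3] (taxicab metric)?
33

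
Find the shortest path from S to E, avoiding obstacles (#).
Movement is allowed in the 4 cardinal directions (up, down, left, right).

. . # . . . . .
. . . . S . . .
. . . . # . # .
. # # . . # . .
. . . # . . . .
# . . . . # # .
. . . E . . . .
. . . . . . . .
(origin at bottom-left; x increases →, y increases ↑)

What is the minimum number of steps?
8
(one shortest path: (4, 6) → (3, 6) → (3, 5) → (3, 4) → (4, 4) → (4, 3) → (4, 2) → (3, 2) → (3, 1))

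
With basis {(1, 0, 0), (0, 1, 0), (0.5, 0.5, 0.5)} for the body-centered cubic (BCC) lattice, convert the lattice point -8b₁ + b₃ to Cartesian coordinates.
(-7.5, 0.5, 0.5)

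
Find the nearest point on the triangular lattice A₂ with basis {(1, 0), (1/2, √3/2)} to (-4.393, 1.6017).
(-4, 1.732)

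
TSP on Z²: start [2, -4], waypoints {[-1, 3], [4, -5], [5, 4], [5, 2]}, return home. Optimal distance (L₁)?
30
(one optimal route: (2, -4) → (-1, 3) → (5, 4) → (5, 2) → (4, -5) → (2, -4))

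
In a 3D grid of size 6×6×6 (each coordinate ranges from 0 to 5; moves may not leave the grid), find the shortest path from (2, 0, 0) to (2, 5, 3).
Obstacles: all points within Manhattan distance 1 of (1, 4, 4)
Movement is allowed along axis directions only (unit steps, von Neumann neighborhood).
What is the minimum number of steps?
8
(one shortest path: (2, 0, 0) → (2, 1, 0) → (2, 2, 0) → (2, 3, 0) → (2, 4, 0) → (2, 5, 0) → (2, 5, 1) → (2, 5, 2) → (2, 5, 3))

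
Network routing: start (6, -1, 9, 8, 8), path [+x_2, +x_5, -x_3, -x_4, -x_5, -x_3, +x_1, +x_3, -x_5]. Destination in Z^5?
(7, 0, 8, 7, 7)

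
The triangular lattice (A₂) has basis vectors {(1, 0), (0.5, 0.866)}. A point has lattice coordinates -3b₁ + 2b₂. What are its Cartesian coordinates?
(-2, 1.732)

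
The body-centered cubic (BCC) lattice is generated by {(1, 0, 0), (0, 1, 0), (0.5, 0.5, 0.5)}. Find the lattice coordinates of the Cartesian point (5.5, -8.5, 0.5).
5b₁ - 9b₂ + b₃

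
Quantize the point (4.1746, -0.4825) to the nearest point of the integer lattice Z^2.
(4, 0)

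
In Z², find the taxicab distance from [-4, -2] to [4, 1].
11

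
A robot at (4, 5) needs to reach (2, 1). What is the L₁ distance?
6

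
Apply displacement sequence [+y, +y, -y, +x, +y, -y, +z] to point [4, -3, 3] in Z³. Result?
(5, -2, 4)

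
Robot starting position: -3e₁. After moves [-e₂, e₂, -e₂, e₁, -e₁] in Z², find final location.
(-3, -1)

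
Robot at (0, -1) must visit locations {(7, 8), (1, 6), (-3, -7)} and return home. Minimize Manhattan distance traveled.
50
(one optimal route: (0, -1) → (7, 8) → (1, 6) → (-3, -7) → (0, -1))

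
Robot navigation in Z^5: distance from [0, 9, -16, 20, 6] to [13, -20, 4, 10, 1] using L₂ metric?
39.1791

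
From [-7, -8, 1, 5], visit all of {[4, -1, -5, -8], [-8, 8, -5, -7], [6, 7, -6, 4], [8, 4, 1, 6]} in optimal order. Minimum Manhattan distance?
87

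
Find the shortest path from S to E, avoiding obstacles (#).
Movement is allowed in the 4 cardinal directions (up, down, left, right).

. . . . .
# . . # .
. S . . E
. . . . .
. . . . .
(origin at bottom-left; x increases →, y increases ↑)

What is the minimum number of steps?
3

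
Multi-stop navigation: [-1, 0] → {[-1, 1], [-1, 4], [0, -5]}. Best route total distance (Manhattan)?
14
(one optimal route: (-1, 0) → (-1, 1) → (-1, 4) → (0, -5))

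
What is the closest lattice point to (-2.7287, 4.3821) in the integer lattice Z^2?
(-3, 4)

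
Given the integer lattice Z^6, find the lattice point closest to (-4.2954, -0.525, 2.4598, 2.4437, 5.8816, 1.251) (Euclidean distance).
(-4, -1, 2, 2, 6, 1)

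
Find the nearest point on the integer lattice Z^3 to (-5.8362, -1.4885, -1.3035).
(-6, -1, -1)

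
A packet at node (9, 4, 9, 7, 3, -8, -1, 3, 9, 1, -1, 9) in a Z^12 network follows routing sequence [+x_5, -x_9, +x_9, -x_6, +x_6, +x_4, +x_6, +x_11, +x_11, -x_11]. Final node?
(9, 4, 9, 8, 4, -7, -1, 3, 9, 1, 0, 9)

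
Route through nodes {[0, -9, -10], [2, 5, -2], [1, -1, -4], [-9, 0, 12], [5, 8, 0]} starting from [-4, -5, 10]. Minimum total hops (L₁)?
78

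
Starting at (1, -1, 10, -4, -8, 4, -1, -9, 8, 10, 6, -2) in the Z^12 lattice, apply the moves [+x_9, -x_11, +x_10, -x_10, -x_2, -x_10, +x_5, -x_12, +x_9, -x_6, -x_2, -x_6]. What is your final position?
(1, -3, 10, -4, -7, 2, -1, -9, 10, 9, 5, -3)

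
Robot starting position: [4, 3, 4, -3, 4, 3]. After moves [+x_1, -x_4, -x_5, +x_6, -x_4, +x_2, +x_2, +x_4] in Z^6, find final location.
(5, 5, 4, -4, 3, 4)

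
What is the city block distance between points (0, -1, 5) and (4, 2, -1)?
13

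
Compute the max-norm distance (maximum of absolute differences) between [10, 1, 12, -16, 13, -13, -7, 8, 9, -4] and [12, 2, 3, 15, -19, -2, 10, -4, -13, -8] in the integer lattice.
32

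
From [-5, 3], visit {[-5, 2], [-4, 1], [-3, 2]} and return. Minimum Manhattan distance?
8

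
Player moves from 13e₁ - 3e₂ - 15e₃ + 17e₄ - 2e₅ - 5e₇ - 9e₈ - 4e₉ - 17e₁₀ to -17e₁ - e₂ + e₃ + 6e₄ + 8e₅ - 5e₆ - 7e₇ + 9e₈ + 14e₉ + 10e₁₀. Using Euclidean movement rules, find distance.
52.792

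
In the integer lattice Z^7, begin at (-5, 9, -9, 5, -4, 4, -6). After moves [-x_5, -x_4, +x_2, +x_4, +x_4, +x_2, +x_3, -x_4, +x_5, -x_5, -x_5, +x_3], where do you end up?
(-5, 11, -7, 5, -6, 4, -6)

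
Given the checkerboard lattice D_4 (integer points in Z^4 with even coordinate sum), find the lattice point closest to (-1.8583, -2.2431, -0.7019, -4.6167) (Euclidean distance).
(-2, -2, -1, -5)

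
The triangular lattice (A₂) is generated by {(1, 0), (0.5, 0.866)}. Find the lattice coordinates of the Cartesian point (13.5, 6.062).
10b₁ + 7b₂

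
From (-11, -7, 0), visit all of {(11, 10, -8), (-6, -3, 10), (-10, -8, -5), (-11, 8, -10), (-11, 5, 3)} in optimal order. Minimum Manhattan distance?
93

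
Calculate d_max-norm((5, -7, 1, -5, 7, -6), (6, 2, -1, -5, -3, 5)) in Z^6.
11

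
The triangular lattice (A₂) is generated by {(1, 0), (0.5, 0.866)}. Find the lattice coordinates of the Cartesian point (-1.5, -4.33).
b₁ - 5b₂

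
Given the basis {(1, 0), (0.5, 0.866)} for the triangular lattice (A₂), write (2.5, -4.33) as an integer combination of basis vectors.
5b₁ - 5b₂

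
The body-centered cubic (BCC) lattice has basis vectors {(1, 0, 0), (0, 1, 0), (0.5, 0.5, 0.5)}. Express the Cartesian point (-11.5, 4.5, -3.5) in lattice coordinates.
-8b₁ + 8b₂ - 7b₃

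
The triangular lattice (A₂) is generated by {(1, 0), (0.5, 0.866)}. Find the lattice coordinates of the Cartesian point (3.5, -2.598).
5b₁ - 3b₂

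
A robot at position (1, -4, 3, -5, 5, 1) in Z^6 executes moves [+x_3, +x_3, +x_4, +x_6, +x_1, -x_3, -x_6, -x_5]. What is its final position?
(2, -4, 4, -4, 4, 1)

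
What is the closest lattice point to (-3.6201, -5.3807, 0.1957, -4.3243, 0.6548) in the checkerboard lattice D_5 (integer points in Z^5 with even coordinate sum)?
(-4, -5, 0, -4, 1)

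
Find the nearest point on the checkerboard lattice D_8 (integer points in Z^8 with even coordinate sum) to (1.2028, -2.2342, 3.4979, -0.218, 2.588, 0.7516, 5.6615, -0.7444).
(1, -2, 4, 0, 3, 1, 6, -1)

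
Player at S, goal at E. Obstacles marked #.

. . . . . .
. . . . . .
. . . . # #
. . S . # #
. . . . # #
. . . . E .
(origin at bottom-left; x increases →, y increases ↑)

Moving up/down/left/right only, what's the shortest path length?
4
(one shortest path: (2, 2) → (3, 2) → (3, 1) → (3, 0) → (4, 0))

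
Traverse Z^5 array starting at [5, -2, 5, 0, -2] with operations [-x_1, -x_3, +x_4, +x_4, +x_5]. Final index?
(4, -2, 4, 2, -1)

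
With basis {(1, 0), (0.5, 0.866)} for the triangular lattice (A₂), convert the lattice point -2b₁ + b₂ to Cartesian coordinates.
(-1.5, 0.866)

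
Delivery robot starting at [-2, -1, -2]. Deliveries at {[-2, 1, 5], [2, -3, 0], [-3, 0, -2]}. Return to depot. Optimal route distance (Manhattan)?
32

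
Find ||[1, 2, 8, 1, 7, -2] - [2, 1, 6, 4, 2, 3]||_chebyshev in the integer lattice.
5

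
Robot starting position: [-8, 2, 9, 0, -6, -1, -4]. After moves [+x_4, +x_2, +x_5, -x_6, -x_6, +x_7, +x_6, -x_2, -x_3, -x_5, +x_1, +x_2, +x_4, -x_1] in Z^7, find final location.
(-8, 3, 8, 2, -6, -2, -3)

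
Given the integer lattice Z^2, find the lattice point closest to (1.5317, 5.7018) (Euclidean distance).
(2, 6)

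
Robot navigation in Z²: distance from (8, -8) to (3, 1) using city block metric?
14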